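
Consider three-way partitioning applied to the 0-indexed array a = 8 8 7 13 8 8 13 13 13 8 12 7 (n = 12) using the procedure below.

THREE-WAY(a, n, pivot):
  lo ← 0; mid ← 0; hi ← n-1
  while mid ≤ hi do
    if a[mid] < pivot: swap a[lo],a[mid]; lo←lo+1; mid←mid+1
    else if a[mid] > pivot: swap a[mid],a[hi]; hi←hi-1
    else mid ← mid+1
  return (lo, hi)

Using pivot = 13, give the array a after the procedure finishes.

pivot = 13; lo=0, mid=0, hi=11
a[mid]=8<13: swap a[0],a[0]; lo=1,mid=1 → 8 8 7 13 8 8 13 13 13 8 12 7
a[mid]=8<13: swap a[1],a[1]; lo=2,mid=2 → 8 8 7 13 8 8 13 13 13 8 12 7
a[mid]=7<13: swap a[2],a[2]; lo=3,mid=3 → 8 8 7 13 8 8 13 13 13 8 12 7
a[mid]=13=13: mid=4
a[mid]=8<13: swap a[3],a[4]; lo=4,mid=5 → 8 8 7 8 13 8 13 13 13 8 12 7
a[mid]=8<13: swap a[4],a[5]; lo=5,mid=6 → 8 8 7 8 8 13 13 13 13 8 12 7
a[mid]=13=13: mid=7
a[mid]=13=13: mid=8
a[mid]=13=13: mid=9
a[mid]=8<13: swap a[5],a[9]; lo=6,mid=10 → 8 8 7 8 8 8 13 13 13 13 12 7
a[mid]=12<13: swap a[6],a[10]; lo=7,mid=11 → 8 8 7 8 8 8 12 13 13 13 13 7
a[mid]=7<13: swap a[7],a[11]; lo=8,mid=12 → 8 8 7 8 8 8 12 7 13 13 13 13
end: lo=8, hi=11; a = 8 8 7 8 8 8 12 7 13 13 13 13

8 8 7 8 8 8 12 7 13 13 13 13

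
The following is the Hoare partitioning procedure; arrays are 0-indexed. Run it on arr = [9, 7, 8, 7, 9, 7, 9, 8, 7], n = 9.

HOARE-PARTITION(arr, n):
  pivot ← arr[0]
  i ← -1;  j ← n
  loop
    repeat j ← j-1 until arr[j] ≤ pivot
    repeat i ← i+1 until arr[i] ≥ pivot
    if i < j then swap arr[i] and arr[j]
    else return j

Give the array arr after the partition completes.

[7, 7, 8, 7, 8, 7, 9, 9, 9]

pivot=9
j stops at 8 (7), i stops at 0 (9); swap ⇒ [7, 7, 8, 7, 9, 7, 9, 8, 9]
j stops at 7 (8), i stops at 4 (9); swap ⇒ [7, 7, 8, 7, 8, 7, 9, 9, 9]
j stops at 6, i stops at 6; i≥j ⇒ return 6. arr=[7, 7, 8, 7, 8, 7, 9, 9, 9]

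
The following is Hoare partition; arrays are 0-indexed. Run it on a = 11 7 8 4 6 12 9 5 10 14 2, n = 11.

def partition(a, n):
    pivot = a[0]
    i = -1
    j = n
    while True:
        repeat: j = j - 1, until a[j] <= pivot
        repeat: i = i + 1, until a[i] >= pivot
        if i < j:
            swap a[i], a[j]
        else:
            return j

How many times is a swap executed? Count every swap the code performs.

pivot=11
j stops at 10 (2), i stops at 0 (11); swap ⇒ 2 7 8 4 6 12 9 5 10 14 11
j stops at 8 (10), i stops at 5 (12); swap ⇒ 2 7 8 4 6 10 9 5 12 14 11
j stops at 7, i stops at 8; i≥j ⇒ return 7. a=2 7 8 4 6 10 9 5 12 14 11

2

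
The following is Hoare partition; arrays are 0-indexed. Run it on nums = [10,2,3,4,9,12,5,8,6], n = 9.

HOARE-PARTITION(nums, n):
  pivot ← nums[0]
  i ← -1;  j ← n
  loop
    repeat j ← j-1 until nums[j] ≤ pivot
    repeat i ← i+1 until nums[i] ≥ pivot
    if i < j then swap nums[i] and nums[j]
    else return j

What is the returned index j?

pivot = nums[0] = 10; i = -1, j = 9
j→8 (nums[8]=6≤10), i→0 (nums[0]=10≥10); i<j, swap → [6,2,3,4,9,12,5,8,10]
j→7 (nums[7]=8≤10), i→5 (nums[5]=12≥10); i<j, swap → [6,2,3,4,9,8,5,12,10]
j→6, i→7; i≥j, return j=6. nums = [6,2,3,4,9,8,5,12,10]

6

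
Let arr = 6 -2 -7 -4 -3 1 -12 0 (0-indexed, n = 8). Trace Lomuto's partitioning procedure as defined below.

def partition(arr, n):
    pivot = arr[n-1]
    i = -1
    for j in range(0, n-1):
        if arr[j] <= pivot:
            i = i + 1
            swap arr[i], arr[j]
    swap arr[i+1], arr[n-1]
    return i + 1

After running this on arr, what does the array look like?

pivot=0, i=-1
j=0: 6>0, skip
j=1: -2≤0, i=0, swap(0,1) ⇒ -2 6 -7 -4 -3 1 -12 0
j=2: -7≤0, i=1, swap(1,2) ⇒ -2 -7 6 -4 -3 1 -12 0
j=3: -4≤0, i=2, swap(2,3) ⇒ -2 -7 -4 6 -3 1 -12 0
j=4: -3≤0, i=3, swap(3,4) ⇒ -2 -7 -4 -3 6 1 -12 0
j=5: 1>0, skip
j=6: -12≤0, i=4, swap(4,6) ⇒ -2 -7 -4 -3 -12 1 6 0
swap(5,7) ⇒ -2 -7 -4 -3 -12 0 6 1; return 5

-2 -7 -4 -3 -12 0 6 1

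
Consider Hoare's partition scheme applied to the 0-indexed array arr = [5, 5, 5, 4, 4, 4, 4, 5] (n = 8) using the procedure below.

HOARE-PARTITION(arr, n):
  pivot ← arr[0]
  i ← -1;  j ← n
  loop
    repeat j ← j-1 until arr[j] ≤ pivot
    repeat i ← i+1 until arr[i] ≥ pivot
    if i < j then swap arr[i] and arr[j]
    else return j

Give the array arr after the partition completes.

[5, 4, 4, 4, 4, 5, 5, 5]

pivot=5
j stops at 7 (5), i stops at 0 (5); swap ⇒ [5, 5, 5, 4, 4, 4, 4, 5]
j stops at 6 (4), i stops at 1 (5); swap ⇒ [5, 4, 5, 4, 4, 4, 5, 5]
j stops at 5 (4), i stops at 2 (5); swap ⇒ [5, 4, 4, 4, 4, 5, 5, 5]
j stops at 4, i stops at 5; i≥j ⇒ return 4. arr=[5, 4, 4, 4, 4, 5, 5, 5]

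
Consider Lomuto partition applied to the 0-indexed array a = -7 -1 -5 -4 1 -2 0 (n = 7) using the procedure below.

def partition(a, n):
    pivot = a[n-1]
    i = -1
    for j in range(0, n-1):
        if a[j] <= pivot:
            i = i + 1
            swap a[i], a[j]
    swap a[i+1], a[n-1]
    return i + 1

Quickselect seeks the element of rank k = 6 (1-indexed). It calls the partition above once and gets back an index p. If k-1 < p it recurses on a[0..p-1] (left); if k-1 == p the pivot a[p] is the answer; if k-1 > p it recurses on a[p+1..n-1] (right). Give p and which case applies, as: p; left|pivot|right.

pivot = a[6] = 0; i = -1
j=0: a[0]=-7 ≤ 0 → i=0, swap a[0],a[0] (no change) → -7 -1 -5 -4 1 -2 0
j=1: a[1]=-1 ≤ 0 → i=1, swap a[1],a[1] (no change) → -7 -1 -5 -4 1 -2 0
j=2: a[2]=-5 ≤ 0 → i=2, swap a[2],a[2] (no change) → -7 -1 -5 -4 1 -2 0
j=3: a[3]=-4 ≤ 0 → i=3, swap a[3],a[3] (no change) → -7 -1 -5 -4 1 -2 0
j=4: a[4]=1 > 0 → no swap
j=5: a[5]=-2 ≤ 0 → i=4, swap a[4],a[5] → -7 -1 -5 -4 -2 1 0
final swap a[5],a[6] → -7 -1 -5 -4 -2 0 1; return 5
p = 5; k-1 = 5 == 5 ⇒ pivot

5; pivot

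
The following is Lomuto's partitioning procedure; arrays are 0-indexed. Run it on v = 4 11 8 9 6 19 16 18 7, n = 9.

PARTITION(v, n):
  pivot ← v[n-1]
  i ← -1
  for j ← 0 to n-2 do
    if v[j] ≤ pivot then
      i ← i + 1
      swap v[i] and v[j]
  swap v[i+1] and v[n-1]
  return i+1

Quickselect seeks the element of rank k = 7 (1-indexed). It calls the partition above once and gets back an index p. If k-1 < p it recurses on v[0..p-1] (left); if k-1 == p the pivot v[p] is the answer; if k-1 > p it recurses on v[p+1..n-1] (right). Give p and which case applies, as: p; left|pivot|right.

pivot=7, i=-1
j=0: 4≤7, i=0, swap(0,0) ⇒ 4 11 8 9 6 19 16 18 7
j=1: 11>7, skip
j=2: 8>7, skip
j=3: 9>7, skip
j=4: 6≤7, i=1, swap(1,4) ⇒ 4 6 8 9 11 19 16 18 7
j=5: 19>7, skip
j=6: 16>7, skip
j=7: 18>7, skip
swap(2,8) ⇒ 4 6 7 9 11 19 16 18 8; return 2
p = 2; k-1 = 6 > 2 ⇒ right

2; right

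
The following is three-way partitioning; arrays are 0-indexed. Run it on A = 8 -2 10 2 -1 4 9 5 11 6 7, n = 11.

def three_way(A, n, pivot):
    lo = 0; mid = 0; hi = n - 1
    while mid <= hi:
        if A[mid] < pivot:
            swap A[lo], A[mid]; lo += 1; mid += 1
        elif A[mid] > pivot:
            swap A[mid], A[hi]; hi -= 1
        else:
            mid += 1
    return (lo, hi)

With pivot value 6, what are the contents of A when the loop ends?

pivot = 6; lo=0, mid=0, hi=10
A[mid]=8>6: swap A[0],A[10]; hi=9 → 7 -2 10 2 -1 4 9 5 11 6 8
A[mid]=7>6: swap A[0],A[9]; hi=8 → 6 -2 10 2 -1 4 9 5 11 7 8
A[mid]=6=6: mid=1
A[mid]=-2<6: swap A[0],A[1]; lo=1,mid=2 → -2 6 10 2 -1 4 9 5 11 7 8
A[mid]=10>6: swap A[2],A[8]; hi=7 → -2 6 11 2 -1 4 9 5 10 7 8
A[mid]=11>6: swap A[2],A[7]; hi=6 → -2 6 5 2 -1 4 9 11 10 7 8
A[mid]=5<6: swap A[1],A[2]; lo=2,mid=3 → -2 5 6 2 -1 4 9 11 10 7 8
A[mid]=2<6: swap A[2],A[3]; lo=3,mid=4 → -2 5 2 6 -1 4 9 11 10 7 8
A[mid]=-1<6: swap A[3],A[4]; lo=4,mid=5 → -2 5 2 -1 6 4 9 11 10 7 8
A[mid]=4<6: swap A[4],A[5]; lo=5,mid=6 → -2 5 2 -1 4 6 9 11 10 7 8
A[mid]=9>6: swap A[6],A[6]; hi=5 → -2 5 2 -1 4 6 9 11 10 7 8
end: lo=5, hi=5; A = -2 5 2 -1 4 6 9 11 10 7 8

-2 5 2 -1 4 6 9 11 10 7 8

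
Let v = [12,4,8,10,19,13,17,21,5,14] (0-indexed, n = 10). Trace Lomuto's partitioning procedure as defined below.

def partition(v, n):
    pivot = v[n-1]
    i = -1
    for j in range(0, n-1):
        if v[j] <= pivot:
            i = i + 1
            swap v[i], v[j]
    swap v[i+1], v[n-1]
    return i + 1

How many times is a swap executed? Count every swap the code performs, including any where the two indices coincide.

pivot = v[9] = 14; i = -1
j=0: v[0]=12 ≤ 14 → i=0, swap v[0],v[0] (no change) → [12,4,8,10,19,13,17,21,5,14]
j=1: v[1]=4 ≤ 14 → i=1, swap v[1],v[1] (no change) → [12,4,8,10,19,13,17,21,5,14]
j=2: v[2]=8 ≤ 14 → i=2, swap v[2],v[2] (no change) → [12,4,8,10,19,13,17,21,5,14]
j=3: v[3]=10 ≤ 14 → i=3, swap v[3],v[3] (no change) → [12,4,8,10,19,13,17,21,5,14]
j=4: v[4]=19 > 14 → no swap
j=5: v[5]=13 ≤ 14 → i=4, swap v[4],v[5] → [12,4,8,10,13,19,17,21,5,14]
j=6: v[6]=17 > 14 → no swap
j=7: v[7]=21 > 14 → no swap
j=8: v[8]=5 ≤ 14 → i=5, swap v[5],v[8] → [12,4,8,10,13,5,17,21,19,14]
final swap v[6],v[9] → [12,4,8,10,13,5,14,21,19,17]; return 6

7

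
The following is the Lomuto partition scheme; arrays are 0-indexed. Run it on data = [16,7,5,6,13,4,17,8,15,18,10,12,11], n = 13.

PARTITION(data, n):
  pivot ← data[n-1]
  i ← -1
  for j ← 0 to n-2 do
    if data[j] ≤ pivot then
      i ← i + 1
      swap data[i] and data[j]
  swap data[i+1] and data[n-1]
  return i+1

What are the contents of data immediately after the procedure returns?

pivot=11, i=-1
j=0: 16>11, skip
j=1: 7≤11, i=0, swap(0,1) ⇒ [7,16,5,6,13,4,17,8,15,18,10,12,11]
j=2: 5≤11, i=1, swap(1,2) ⇒ [7,5,16,6,13,4,17,8,15,18,10,12,11]
j=3: 6≤11, i=2, swap(2,3) ⇒ [7,5,6,16,13,4,17,8,15,18,10,12,11]
j=4: 13>11, skip
j=5: 4≤11, i=3, swap(3,5) ⇒ [7,5,6,4,13,16,17,8,15,18,10,12,11]
j=6: 17>11, skip
j=7: 8≤11, i=4, swap(4,7) ⇒ [7,5,6,4,8,16,17,13,15,18,10,12,11]
j=8: 15>11, skip
j=9: 18>11, skip
j=10: 10≤11, i=5, swap(5,10) ⇒ [7,5,6,4,8,10,17,13,15,18,16,12,11]
j=11: 12>11, skip
swap(6,12) ⇒ [7,5,6,4,8,10,11,13,15,18,16,12,17]; return 6

[7,5,6,4,8,10,11,13,15,18,16,12,17]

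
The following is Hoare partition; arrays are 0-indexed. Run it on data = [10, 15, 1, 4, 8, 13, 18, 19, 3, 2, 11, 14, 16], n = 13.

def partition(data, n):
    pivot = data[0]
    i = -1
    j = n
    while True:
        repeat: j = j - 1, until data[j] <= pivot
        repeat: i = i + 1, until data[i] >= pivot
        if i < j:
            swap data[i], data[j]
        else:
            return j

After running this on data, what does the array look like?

pivot = data[0] = 10; i = -1, j = 13
j→9 (data[9]=2≤10), i→0 (data[0]=10≥10); i<j, swap → [2, 15, 1, 4, 8, 13, 18, 19, 3, 10, 11, 14, 16]
j→8 (data[8]=3≤10), i→1 (data[1]=15≥10); i<j, swap → [2, 3, 1, 4, 8, 13, 18, 19, 15, 10, 11, 14, 16]
j→4, i→5; i≥j, return j=4. data = [2, 3, 1, 4, 8, 13, 18, 19, 15, 10, 11, 14, 16]

[2, 3, 1, 4, 8, 13, 18, 19, 15, 10, 11, 14, 16]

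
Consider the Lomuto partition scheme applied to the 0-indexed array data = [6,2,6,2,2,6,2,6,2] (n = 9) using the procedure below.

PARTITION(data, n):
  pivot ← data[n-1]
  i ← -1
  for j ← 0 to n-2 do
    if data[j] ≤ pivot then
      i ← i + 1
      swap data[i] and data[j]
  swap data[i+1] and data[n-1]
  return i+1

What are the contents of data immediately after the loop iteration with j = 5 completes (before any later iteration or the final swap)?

[2,2,2,6,6,6,2,6,2]

pivot=2, i=-1
j=0: 6>2, skip
j=1: 2≤2, i=0, swap(0,1) ⇒ [2,6,6,2,2,6,2,6,2]
j=2: 6>2, skip
j=3: 2≤2, i=1, swap(1,3) ⇒ [2,2,6,6,2,6,2,6,2]
j=4: 2≤2, i=2, swap(2,4) ⇒ [2,2,2,6,6,6,2,6,2]
j=5: 6>2, skip
(after j=5) data = [2,2,2,6,6,6,2,6,2]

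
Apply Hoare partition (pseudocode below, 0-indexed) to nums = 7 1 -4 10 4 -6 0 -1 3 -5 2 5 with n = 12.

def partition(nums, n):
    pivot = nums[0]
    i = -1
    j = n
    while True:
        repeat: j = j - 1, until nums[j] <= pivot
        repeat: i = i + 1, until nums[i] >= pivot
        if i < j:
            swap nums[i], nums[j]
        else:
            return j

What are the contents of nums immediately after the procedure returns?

pivot=7
j stops at 11 (5), i stops at 0 (7); swap ⇒ 5 1 -4 10 4 -6 0 -1 3 -5 2 7
j stops at 10 (2), i stops at 3 (10); swap ⇒ 5 1 -4 2 4 -6 0 -1 3 -5 10 7
j stops at 9, i stops at 10; i≥j ⇒ return 9. nums=5 1 -4 2 4 -6 0 -1 3 -5 10 7

5 1 -4 2 4 -6 0 -1 3 -5 10 7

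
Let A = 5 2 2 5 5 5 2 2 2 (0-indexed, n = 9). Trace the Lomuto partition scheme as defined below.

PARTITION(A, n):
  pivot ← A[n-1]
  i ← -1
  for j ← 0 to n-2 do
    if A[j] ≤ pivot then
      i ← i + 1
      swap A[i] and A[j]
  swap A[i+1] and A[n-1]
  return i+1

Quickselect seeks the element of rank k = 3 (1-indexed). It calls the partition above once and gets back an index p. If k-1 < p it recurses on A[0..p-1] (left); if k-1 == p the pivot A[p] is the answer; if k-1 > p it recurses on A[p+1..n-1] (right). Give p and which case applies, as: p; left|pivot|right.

4; left

pivot = A[8] = 2; i = -1
j=0: A[0]=5 > 2 → no swap
j=1: A[1]=2 ≤ 2 → i=0, swap A[0],A[1] → 2 5 2 5 5 5 2 2 2
j=2: A[2]=2 ≤ 2 → i=1, swap A[1],A[2] → 2 2 5 5 5 5 2 2 2
j=3: A[3]=5 > 2 → no swap
j=4: A[4]=5 > 2 → no swap
j=5: A[5]=5 > 2 → no swap
j=6: A[6]=2 ≤ 2 → i=2, swap A[2],A[6] → 2 2 2 5 5 5 5 2 2
j=7: A[7]=2 ≤ 2 → i=3, swap A[3],A[7] → 2 2 2 2 5 5 5 5 2
final swap A[4],A[8] → 2 2 2 2 2 5 5 5 5; return 4
p = 4; k-1 = 2 < 4 ⇒ left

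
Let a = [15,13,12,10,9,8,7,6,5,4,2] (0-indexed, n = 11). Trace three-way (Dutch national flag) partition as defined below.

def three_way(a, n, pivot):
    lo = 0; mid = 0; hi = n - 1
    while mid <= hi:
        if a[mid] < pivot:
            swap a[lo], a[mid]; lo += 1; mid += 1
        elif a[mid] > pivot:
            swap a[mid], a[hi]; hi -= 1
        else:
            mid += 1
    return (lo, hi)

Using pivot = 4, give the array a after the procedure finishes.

[2,4,10,9,8,7,6,5,12,13,15]

pivot = 4; lo=0, mid=0, hi=10
a[mid]=15>4: swap a[0],a[10]; hi=9 → [2,13,12,10,9,8,7,6,5,4,15]
a[mid]=2<4: swap a[0],a[0]; lo=1,mid=1 → [2,13,12,10,9,8,7,6,5,4,15]
a[mid]=13>4: swap a[1],a[9]; hi=8 → [2,4,12,10,9,8,7,6,5,13,15]
a[mid]=4=4: mid=2
a[mid]=12>4: swap a[2],a[8]; hi=7 → [2,4,5,10,9,8,7,6,12,13,15]
a[mid]=5>4: swap a[2],a[7]; hi=6 → [2,4,6,10,9,8,7,5,12,13,15]
a[mid]=6>4: swap a[2],a[6]; hi=5 → [2,4,7,10,9,8,6,5,12,13,15]
a[mid]=7>4: swap a[2],a[5]; hi=4 → [2,4,8,10,9,7,6,5,12,13,15]
a[mid]=8>4: swap a[2],a[4]; hi=3 → [2,4,9,10,8,7,6,5,12,13,15]
a[mid]=9>4: swap a[2],a[3]; hi=2 → [2,4,10,9,8,7,6,5,12,13,15]
a[mid]=10>4: swap a[2],a[2]; hi=1 → [2,4,10,9,8,7,6,5,12,13,15]
end: lo=1, hi=1; a = [2,4,10,9,8,7,6,5,12,13,15]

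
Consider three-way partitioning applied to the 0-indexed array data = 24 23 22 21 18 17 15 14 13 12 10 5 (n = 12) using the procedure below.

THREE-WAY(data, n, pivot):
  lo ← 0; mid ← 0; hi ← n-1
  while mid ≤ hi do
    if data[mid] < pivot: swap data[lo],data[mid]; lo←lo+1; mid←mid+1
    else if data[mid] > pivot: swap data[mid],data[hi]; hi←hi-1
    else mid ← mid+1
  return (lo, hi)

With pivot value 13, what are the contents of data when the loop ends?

lo=0 mid=0 hi=11
24>13: swap(0,11), hi=10 ⇒ 5 23 22 21 18 17 15 14 13 12 10 24
5<13: swap(0,0), lo=1 mid=1 ⇒ 5 23 22 21 18 17 15 14 13 12 10 24
23>13: swap(1,10), hi=9 ⇒ 5 10 22 21 18 17 15 14 13 12 23 24
10<13: swap(1,1), lo=2 mid=2 ⇒ 5 10 22 21 18 17 15 14 13 12 23 24
22>13: swap(2,9), hi=8 ⇒ 5 10 12 21 18 17 15 14 13 22 23 24
12<13: swap(2,2), lo=3 mid=3 ⇒ 5 10 12 21 18 17 15 14 13 22 23 24
21>13: swap(3,8), hi=7 ⇒ 5 10 12 13 18 17 15 14 21 22 23 24
13=13: mid=4
18>13: swap(4,7), hi=6 ⇒ 5 10 12 13 14 17 15 18 21 22 23 24
14>13: swap(4,6), hi=5 ⇒ 5 10 12 13 15 17 14 18 21 22 23 24
15>13: swap(4,5), hi=4 ⇒ 5 10 12 13 17 15 14 18 21 22 23 24
17>13: swap(4,4), hi=3 ⇒ 5 10 12 13 17 15 14 18 21 22 23 24
done. lo=3 hi=3; data=5 10 12 13 17 15 14 18 21 22 23 24

5 10 12 13 17 15 14 18 21 22 23 24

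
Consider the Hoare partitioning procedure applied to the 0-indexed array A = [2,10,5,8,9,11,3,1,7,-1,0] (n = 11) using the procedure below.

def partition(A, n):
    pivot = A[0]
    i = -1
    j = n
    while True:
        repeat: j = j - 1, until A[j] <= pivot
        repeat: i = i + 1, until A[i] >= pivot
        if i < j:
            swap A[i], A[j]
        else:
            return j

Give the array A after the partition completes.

pivot = A[0] = 2; i = -1, j = 11
j→10 (A[10]=0≤2), i→0 (A[0]=2≥2); i<j, swap → [0,10,5,8,9,11,3,1,7,-1,2]
j→9 (A[9]=-1≤2), i→1 (A[1]=10≥2); i<j, swap → [0,-1,5,8,9,11,3,1,7,10,2]
j→7 (A[7]=1≤2), i→2 (A[2]=5≥2); i<j, swap → [0,-1,1,8,9,11,3,5,7,10,2]
j→2, i→3; i≥j, return j=2. A = [0,-1,1,8,9,11,3,5,7,10,2]

[0,-1,1,8,9,11,3,5,7,10,2]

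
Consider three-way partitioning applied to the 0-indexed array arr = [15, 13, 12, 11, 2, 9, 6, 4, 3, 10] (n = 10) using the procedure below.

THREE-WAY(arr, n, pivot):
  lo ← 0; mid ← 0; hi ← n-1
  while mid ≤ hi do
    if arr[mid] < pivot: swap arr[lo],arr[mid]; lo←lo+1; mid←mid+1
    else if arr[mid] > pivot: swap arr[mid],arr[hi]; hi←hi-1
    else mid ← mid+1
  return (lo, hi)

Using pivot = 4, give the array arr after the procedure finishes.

lo=0 mid=0 hi=9
15>4: swap(0,9), hi=8 ⇒ [10, 13, 12, 11, 2, 9, 6, 4, 3, 15]
10>4: swap(0,8), hi=7 ⇒ [3, 13, 12, 11, 2, 9, 6, 4, 10, 15]
3<4: swap(0,0), lo=1 mid=1 ⇒ [3, 13, 12, 11, 2, 9, 6, 4, 10, 15]
13>4: swap(1,7), hi=6 ⇒ [3, 4, 12, 11, 2, 9, 6, 13, 10, 15]
4=4: mid=2
12>4: swap(2,6), hi=5 ⇒ [3, 4, 6, 11, 2, 9, 12, 13, 10, 15]
6>4: swap(2,5), hi=4 ⇒ [3, 4, 9, 11, 2, 6, 12, 13, 10, 15]
9>4: swap(2,4), hi=3 ⇒ [3, 4, 2, 11, 9, 6, 12, 13, 10, 15]
2<4: swap(1,2), lo=2 mid=3 ⇒ [3, 2, 4, 11, 9, 6, 12, 13, 10, 15]
11>4: swap(3,3), hi=2 ⇒ [3, 2, 4, 11, 9, 6, 12, 13, 10, 15]
done. lo=2 hi=2; arr=[3, 2, 4, 11, 9, 6, 12, 13, 10, 15]

[3, 2, 4, 11, 9, 6, 12, 13, 10, 15]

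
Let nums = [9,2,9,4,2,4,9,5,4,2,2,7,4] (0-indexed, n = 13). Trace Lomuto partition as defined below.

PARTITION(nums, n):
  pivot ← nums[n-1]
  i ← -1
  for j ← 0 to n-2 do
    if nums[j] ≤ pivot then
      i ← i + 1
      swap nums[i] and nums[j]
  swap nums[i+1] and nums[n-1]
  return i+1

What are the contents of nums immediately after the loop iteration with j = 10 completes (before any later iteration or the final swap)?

pivot=4, i=-1
j=0: 9>4, skip
j=1: 2≤4, i=0, swap(0,1) ⇒ [2,9,9,4,2,4,9,5,4,2,2,7,4]
j=2: 9>4, skip
j=3: 4≤4, i=1, swap(1,3) ⇒ [2,4,9,9,2,4,9,5,4,2,2,7,4]
j=4: 2≤4, i=2, swap(2,4) ⇒ [2,4,2,9,9,4,9,5,4,2,2,7,4]
j=5: 4≤4, i=3, swap(3,5) ⇒ [2,4,2,4,9,9,9,5,4,2,2,7,4]
j=6: 9>4, skip
j=7: 5>4, skip
j=8: 4≤4, i=4, swap(4,8) ⇒ [2,4,2,4,4,9,9,5,9,2,2,7,4]
j=9: 2≤4, i=5, swap(5,9) ⇒ [2,4,2,4,4,2,9,5,9,9,2,7,4]
j=10: 2≤4, i=6, swap(6,10) ⇒ [2,4,2,4,4,2,2,5,9,9,9,7,4]
(after j=10) nums = [2,4,2,4,4,2,2,5,9,9,9,7,4]

[2,4,2,4,4,2,2,5,9,9,9,7,4]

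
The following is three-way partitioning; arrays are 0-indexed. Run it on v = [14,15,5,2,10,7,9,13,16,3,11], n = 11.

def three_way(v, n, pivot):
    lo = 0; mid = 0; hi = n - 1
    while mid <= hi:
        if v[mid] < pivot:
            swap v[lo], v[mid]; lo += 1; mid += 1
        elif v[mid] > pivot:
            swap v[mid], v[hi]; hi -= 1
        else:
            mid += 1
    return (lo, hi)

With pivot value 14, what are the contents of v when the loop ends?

pivot = 14; lo=0, mid=0, hi=10
v[mid]=14=14: mid=1
v[mid]=15>14: swap v[1],v[10]; hi=9 → [14,11,5,2,10,7,9,13,16,3,15]
v[mid]=11<14: swap v[0],v[1]; lo=1,mid=2 → [11,14,5,2,10,7,9,13,16,3,15]
v[mid]=5<14: swap v[1],v[2]; lo=2,mid=3 → [11,5,14,2,10,7,9,13,16,3,15]
v[mid]=2<14: swap v[2],v[3]; lo=3,mid=4 → [11,5,2,14,10,7,9,13,16,3,15]
v[mid]=10<14: swap v[3],v[4]; lo=4,mid=5 → [11,5,2,10,14,7,9,13,16,3,15]
v[mid]=7<14: swap v[4],v[5]; lo=5,mid=6 → [11,5,2,10,7,14,9,13,16,3,15]
v[mid]=9<14: swap v[5],v[6]; lo=6,mid=7 → [11,5,2,10,7,9,14,13,16,3,15]
v[mid]=13<14: swap v[6],v[7]; lo=7,mid=8 → [11,5,2,10,7,9,13,14,16,3,15]
v[mid]=16>14: swap v[8],v[9]; hi=8 → [11,5,2,10,7,9,13,14,3,16,15]
v[mid]=3<14: swap v[7],v[8]; lo=8,mid=9 → [11,5,2,10,7,9,13,3,14,16,15]
end: lo=8, hi=8; v = [11,5,2,10,7,9,13,3,14,16,15]

[11,5,2,10,7,9,13,3,14,16,15]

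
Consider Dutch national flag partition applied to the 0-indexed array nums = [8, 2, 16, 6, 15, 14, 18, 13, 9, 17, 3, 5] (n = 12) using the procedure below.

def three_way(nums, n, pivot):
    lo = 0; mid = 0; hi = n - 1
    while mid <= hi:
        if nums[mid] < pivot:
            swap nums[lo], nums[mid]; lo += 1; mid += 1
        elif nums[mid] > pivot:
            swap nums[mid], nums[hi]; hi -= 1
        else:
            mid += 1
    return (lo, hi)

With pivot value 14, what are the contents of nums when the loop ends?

lo=0 mid=0 hi=11
8<14: swap(0,0), lo=1 mid=1 ⇒ [8, 2, 16, 6, 15, 14, 18, 13, 9, 17, 3, 5]
2<14: swap(1,1), lo=2 mid=2 ⇒ [8, 2, 16, 6, 15, 14, 18, 13, 9, 17, 3, 5]
16>14: swap(2,11), hi=10 ⇒ [8, 2, 5, 6, 15, 14, 18, 13, 9, 17, 3, 16]
5<14: swap(2,2), lo=3 mid=3 ⇒ [8, 2, 5, 6, 15, 14, 18, 13, 9, 17, 3, 16]
6<14: swap(3,3), lo=4 mid=4 ⇒ [8, 2, 5, 6, 15, 14, 18, 13, 9, 17, 3, 16]
15>14: swap(4,10), hi=9 ⇒ [8, 2, 5, 6, 3, 14, 18, 13, 9, 17, 15, 16]
3<14: swap(4,4), lo=5 mid=5 ⇒ [8, 2, 5, 6, 3, 14, 18, 13, 9, 17, 15, 16]
14=14: mid=6
18>14: swap(6,9), hi=8 ⇒ [8, 2, 5, 6, 3, 14, 17, 13, 9, 18, 15, 16]
17>14: swap(6,8), hi=7 ⇒ [8, 2, 5, 6, 3, 14, 9, 13, 17, 18, 15, 16]
9<14: swap(5,6), lo=6 mid=7 ⇒ [8, 2, 5, 6, 3, 9, 14, 13, 17, 18, 15, 16]
13<14: swap(6,7), lo=7 mid=8 ⇒ [8, 2, 5, 6, 3, 9, 13, 14, 17, 18, 15, 16]
done. lo=7 hi=7; nums=[8, 2, 5, 6, 3, 9, 13, 14, 17, 18, 15, 16]

[8, 2, 5, 6, 3, 9, 13, 14, 17, 18, 15, 16]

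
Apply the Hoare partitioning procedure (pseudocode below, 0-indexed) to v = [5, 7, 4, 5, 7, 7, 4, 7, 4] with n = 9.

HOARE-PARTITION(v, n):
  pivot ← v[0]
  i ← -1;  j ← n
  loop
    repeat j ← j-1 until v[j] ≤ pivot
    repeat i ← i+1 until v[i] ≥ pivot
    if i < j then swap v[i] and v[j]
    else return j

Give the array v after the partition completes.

[4, 4, 4, 5, 7, 7, 7, 7, 5]

pivot = v[0] = 5; i = -1, j = 9
j→8 (v[8]=4≤5), i→0 (v[0]=5≥5); i<j, swap → [4, 7, 4, 5, 7, 7, 4, 7, 5]
j→6 (v[6]=4≤5), i→1 (v[1]=7≥5); i<j, swap → [4, 4, 4, 5, 7, 7, 7, 7, 5]
j→3, i→3; i≥j, return j=3. v = [4, 4, 4, 5, 7, 7, 7, 7, 5]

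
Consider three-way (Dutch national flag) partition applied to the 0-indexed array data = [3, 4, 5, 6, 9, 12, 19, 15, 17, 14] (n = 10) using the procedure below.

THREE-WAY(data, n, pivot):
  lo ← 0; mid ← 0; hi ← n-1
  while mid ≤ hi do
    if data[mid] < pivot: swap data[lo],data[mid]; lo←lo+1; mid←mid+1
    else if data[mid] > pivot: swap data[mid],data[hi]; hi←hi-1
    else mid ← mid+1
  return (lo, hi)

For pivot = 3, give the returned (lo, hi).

pivot = 3; lo=0, mid=0, hi=9
data[mid]=3=3: mid=1
data[mid]=4>3: swap data[1],data[9]; hi=8 → [3, 14, 5, 6, 9, 12, 19, 15, 17, 4]
data[mid]=14>3: swap data[1],data[8]; hi=7 → [3, 17, 5, 6, 9, 12, 19, 15, 14, 4]
data[mid]=17>3: swap data[1],data[7]; hi=6 → [3, 15, 5, 6, 9, 12, 19, 17, 14, 4]
data[mid]=15>3: swap data[1],data[6]; hi=5 → [3, 19, 5, 6, 9, 12, 15, 17, 14, 4]
data[mid]=19>3: swap data[1],data[5]; hi=4 → [3, 12, 5, 6, 9, 19, 15, 17, 14, 4]
data[mid]=12>3: swap data[1],data[4]; hi=3 → [3, 9, 5, 6, 12, 19, 15, 17, 14, 4]
data[mid]=9>3: swap data[1],data[3]; hi=2 → [3, 6, 5, 9, 12, 19, 15, 17, 14, 4]
data[mid]=6>3: swap data[1],data[2]; hi=1 → [3, 5, 6, 9, 12, 19, 15, 17, 14, 4]
data[mid]=5>3: swap data[1],data[1]; hi=0 → [3, 5, 6, 9, 12, 19, 15, 17, 14, 4]
end: lo=0, hi=0; data = [3, 5, 6, 9, 12, 19, 15, 17, 14, 4]

(0, 0)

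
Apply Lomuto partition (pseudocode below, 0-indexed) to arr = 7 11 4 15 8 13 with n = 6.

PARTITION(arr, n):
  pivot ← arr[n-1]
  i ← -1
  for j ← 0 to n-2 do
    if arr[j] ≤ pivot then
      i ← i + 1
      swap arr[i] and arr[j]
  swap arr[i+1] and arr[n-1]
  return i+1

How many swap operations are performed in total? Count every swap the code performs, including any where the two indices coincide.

5

pivot=13, i=-1
j=0: 7≤13, i=0, swap(0,0) ⇒ 7 11 4 15 8 13
j=1: 11≤13, i=1, swap(1,1) ⇒ 7 11 4 15 8 13
j=2: 4≤13, i=2, swap(2,2) ⇒ 7 11 4 15 8 13
j=3: 15>13, skip
j=4: 8≤13, i=3, swap(3,4) ⇒ 7 11 4 8 15 13
swap(4,5) ⇒ 7 11 4 8 13 15; return 4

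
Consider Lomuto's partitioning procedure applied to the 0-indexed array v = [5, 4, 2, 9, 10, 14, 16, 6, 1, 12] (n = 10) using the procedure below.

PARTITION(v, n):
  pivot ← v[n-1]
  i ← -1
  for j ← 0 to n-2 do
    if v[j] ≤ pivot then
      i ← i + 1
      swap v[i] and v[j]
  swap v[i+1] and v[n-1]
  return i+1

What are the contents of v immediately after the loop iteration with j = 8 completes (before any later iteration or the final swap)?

pivot=12, i=-1
j=0: 5≤12, i=0, swap(0,0) ⇒ [5, 4, 2, 9, 10, 14, 16, 6, 1, 12]
j=1: 4≤12, i=1, swap(1,1) ⇒ [5, 4, 2, 9, 10, 14, 16, 6, 1, 12]
j=2: 2≤12, i=2, swap(2,2) ⇒ [5, 4, 2, 9, 10, 14, 16, 6, 1, 12]
j=3: 9≤12, i=3, swap(3,3) ⇒ [5, 4, 2, 9, 10, 14, 16, 6, 1, 12]
j=4: 10≤12, i=4, swap(4,4) ⇒ [5, 4, 2, 9, 10, 14, 16, 6, 1, 12]
j=5: 14>12, skip
j=6: 16>12, skip
j=7: 6≤12, i=5, swap(5,7) ⇒ [5, 4, 2, 9, 10, 6, 16, 14, 1, 12]
j=8: 1≤12, i=6, swap(6,8) ⇒ [5, 4, 2, 9, 10, 6, 1, 14, 16, 12]
(after j=8) v = [5, 4, 2, 9, 10, 6, 1, 14, 16, 12]

[5, 4, 2, 9, 10, 6, 1, 14, 16, 12]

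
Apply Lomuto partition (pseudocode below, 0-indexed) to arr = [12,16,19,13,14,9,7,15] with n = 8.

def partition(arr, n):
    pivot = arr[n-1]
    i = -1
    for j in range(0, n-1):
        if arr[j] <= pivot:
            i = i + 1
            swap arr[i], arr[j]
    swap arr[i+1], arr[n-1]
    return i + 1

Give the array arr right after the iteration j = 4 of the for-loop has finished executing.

[12,13,14,16,19,9,7,15]

pivot = arr[7] = 15; i = -1
j=0: arr[0]=12 ≤ 15 → i=0, swap arr[0],arr[0] (no change) → [12,16,19,13,14,9,7,15]
j=1: arr[1]=16 > 15 → no swap
j=2: arr[2]=19 > 15 → no swap
j=3: arr[3]=13 ≤ 15 → i=1, swap arr[1],arr[3] → [12,13,19,16,14,9,7,15]
j=4: arr[4]=14 ≤ 15 → i=2, swap arr[2],arr[4] → [12,13,14,16,19,9,7,15]
(after j=4) arr = [12,13,14,16,19,9,7,15]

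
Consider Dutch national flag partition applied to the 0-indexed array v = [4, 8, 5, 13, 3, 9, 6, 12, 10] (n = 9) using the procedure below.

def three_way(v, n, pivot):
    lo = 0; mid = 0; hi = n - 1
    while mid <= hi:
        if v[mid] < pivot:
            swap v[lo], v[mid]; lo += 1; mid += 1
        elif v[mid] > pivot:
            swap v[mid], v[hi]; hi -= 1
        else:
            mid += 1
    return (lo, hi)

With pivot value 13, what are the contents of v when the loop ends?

pivot = 13; lo=0, mid=0, hi=8
v[mid]=4<13: swap v[0],v[0]; lo=1,mid=1 → [4, 8, 5, 13, 3, 9, 6, 12, 10]
v[mid]=8<13: swap v[1],v[1]; lo=2,mid=2 → [4, 8, 5, 13, 3, 9, 6, 12, 10]
v[mid]=5<13: swap v[2],v[2]; lo=3,mid=3 → [4, 8, 5, 13, 3, 9, 6, 12, 10]
v[mid]=13=13: mid=4
v[mid]=3<13: swap v[3],v[4]; lo=4,mid=5 → [4, 8, 5, 3, 13, 9, 6, 12, 10]
v[mid]=9<13: swap v[4],v[5]; lo=5,mid=6 → [4, 8, 5, 3, 9, 13, 6, 12, 10]
v[mid]=6<13: swap v[5],v[6]; lo=6,mid=7 → [4, 8, 5, 3, 9, 6, 13, 12, 10]
v[mid]=12<13: swap v[6],v[7]; lo=7,mid=8 → [4, 8, 5, 3, 9, 6, 12, 13, 10]
v[mid]=10<13: swap v[7],v[8]; lo=8,mid=9 → [4, 8, 5, 3, 9, 6, 12, 10, 13]
end: lo=8, hi=8; v = [4, 8, 5, 3, 9, 6, 12, 10, 13]

[4, 8, 5, 3, 9, 6, 12, 10, 13]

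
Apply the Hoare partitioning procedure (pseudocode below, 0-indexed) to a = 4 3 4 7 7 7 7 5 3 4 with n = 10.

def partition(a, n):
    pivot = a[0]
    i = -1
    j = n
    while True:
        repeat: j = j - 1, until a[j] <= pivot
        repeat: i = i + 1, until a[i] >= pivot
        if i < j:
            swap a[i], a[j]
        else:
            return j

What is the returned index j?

pivot = a[0] = 4; i = -1, j = 10
j→9 (a[9]=4≤4), i→0 (a[0]=4≥4); i<j, swap → 4 3 4 7 7 7 7 5 3 4
j→8 (a[8]=3≤4), i→2 (a[2]=4≥4); i<j, swap → 4 3 3 7 7 7 7 5 4 4
j→2, i→3; i≥j, return j=2. a = 4 3 3 7 7 7 7 5 4 4

2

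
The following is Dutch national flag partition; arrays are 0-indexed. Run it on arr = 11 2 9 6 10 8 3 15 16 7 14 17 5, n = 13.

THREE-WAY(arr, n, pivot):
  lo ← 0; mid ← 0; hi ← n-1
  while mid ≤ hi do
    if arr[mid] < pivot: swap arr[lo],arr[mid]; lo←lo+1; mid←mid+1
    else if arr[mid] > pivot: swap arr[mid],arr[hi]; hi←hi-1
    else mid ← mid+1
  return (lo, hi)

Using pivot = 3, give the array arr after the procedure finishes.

pivot = 3; lo=0, mid=0, hi=12
arr[mid]=11>3: swap arr[0],arr[12]; hi=11 → 5 2 9 6 10 8 3 15 16 7 14 17 11
arr[mid]=5>3: swap arr[0],arr[11]; hi=10 → 17 2 9 6 10 8 3 15 16 7 14 5 11
arr[mid]=17>3: swap arr[0],arr[10]; hi=9 → 14 2 9 6 10 8 3 15 16 7 17 5 11
arr[mid]=14>3: swap arr[0],arr[9]; hi=8 → 7 2 9 6 10 8 3 15 16 14 17 5 11
arr[mid]=7>3: swap arr[0],arr[8]; hi=7 → 16 2 9 6 10 8 3 15 7 14 17 5 11
arr[mid]=16>3: swap arr[0],arr[7]; hi=6 → 15 2 9 6 10 8 3 16 7 14 17 5 11
arr[mid]=15>3: swap arr[0],arr[6]; hi=5 → 3 2 9 6 10 8 15 16 7 14 17 5 11
arr[mid]=3=3: mid=1
arr[mid]=2<3: swap arr[0],arr[1]; lo=1,mid=2 → 2 3 9 6 10 8 15 16 7 14 17 5 11
arr[mid]=9>3: swap arr[2],arr[5]; hi=4 → 2 3 8 6 10 9 15 16 7 14 17 5 11
arr[mid]=8>3: swap arr[2],arr[4]; hi=3 → 2 3 10 6 8 9 15 16 7 14 17 5 11
arr[mid]=10>3: swap arr[2],arr[3]; hi=2 → 2 3 6 10 8 9 15 16 7 14 17 5 11
arr[mid]=6>3: swap arr[2],arr[2]; hi=1 → 2 3 6 10 8 9 15 16 7 14 17 5 11
end: lo=1, hi=1; arr = 2 3 6 10 8 9 15 16 7 14 17 5 11

2 3 6 10 8 9 15 16 7 14 17 5 11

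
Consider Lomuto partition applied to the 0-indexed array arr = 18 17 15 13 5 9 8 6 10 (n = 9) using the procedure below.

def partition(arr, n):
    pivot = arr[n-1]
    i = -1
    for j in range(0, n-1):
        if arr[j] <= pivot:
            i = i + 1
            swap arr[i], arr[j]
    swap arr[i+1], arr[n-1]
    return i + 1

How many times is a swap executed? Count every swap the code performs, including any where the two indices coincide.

5

pivot=10, i=-1
j=0: 18>10, skip
j=1: 17>10, skip
j=2: 15>10, skip
j=3: 13>10, skip
j=4: 5≤10, i=0, swap(0,4) ⇒ 5 17 15 13 18 9 8 6 10
j=5: 9≤10, i=1, swap(1,5) ⇒ 5 9 15 13 18 17 8 6 10
j=6: 8≤10, i=2, swap(2,6) ⇒ 5 9 8 13 18 17 15 6 10
j=7: 6≤10, i=3, swap(3,7) ⇒ 5 9 8 6 18 17 15 13 10
swap(4,8) ⇒ 5 9 8 6 10 17 15 13 18; return 4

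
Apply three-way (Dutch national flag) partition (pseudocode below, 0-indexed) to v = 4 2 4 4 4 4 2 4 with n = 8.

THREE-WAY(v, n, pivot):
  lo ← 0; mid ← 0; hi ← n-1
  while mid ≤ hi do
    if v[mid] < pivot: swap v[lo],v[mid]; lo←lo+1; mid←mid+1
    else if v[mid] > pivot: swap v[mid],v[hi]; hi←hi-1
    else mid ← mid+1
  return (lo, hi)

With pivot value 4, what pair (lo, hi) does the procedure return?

lo=0 mid=0 hi=7
4=4: mid=1
2<4: swap(0,1), lo=1 mid=2 ⇒ 2 4 4 4 4 4 2 4
4=4: mid=3
4=4: mid=4
4=4: mid=5
4=4: mid=6
2<4: swap(1,6), lo=2 mid=7 ⇒ 2 2 4 4 4 4 4 4
4=4: mid=8
done. lo=2 hi=7; v=2 2 4 4 4 4 4 4

(2, 7)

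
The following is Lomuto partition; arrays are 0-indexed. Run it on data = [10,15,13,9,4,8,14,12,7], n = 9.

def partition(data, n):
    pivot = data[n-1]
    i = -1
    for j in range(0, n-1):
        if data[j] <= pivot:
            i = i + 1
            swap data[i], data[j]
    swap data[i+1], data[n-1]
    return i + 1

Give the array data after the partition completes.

[4,7,13,9,10,8,14,12,15]

pivot = data[8] = 7; i = -1
j=0: data[0]=10 > 7 → no swap
j=1: data[1]=15 > 7 → no swap
j=2: data[2]=13 > 7 → no swap
j=3: data[3]=9 > 7 → no swap
j=4: data[4]=4 ≤ 7 → i=0, swap data[0],data[4] → [4,15,13,9,10,8,14,12,7]
j=5: data[5]=8 > 7 → no swap
j=6: data[6]=14 > 7 → no swap
j=7: data[7]=12 > 7 → no swap
final swap data[1],data[8] → [4,7,13,9,10,8,14,12,15]; return 1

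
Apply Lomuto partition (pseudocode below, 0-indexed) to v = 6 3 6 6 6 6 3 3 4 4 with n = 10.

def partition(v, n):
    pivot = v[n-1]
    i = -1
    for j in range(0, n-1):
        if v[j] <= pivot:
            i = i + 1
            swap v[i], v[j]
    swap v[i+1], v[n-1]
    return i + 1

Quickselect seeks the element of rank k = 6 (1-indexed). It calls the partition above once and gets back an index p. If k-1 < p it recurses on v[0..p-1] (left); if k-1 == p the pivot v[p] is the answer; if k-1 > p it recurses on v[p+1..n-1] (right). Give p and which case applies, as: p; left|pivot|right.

4; right

pivot=4, i=-1
j=0: 6>4, skip
j=1: 3≤4, i=0, swap(0,1) ⇒ 3 6 6 6 6 6 3 3 4 4
j=2: 6>4, skip
j=3: 6>4, skip
j=4: 6>4, skip
j=5: 6>4, skip
j=6: 3≤4, i=1, swap(1,6) ⇒ 3 3 6 6 6 6 6 3 4 4
j=7: 3≤4, i=2, swap(2,7) ⇒ 3 3 3 6 6 6 6 6 4 4
j=8: 4≤4, i=3, swap(3,8) ⇒ 3 3 3 4 6 6 6 6 6 4
swap(4,9) ⇒ 3 3 3 4 4 6 6 6 6 6; return 4
p = 4; k-1 = 5 > 4 ⇒ right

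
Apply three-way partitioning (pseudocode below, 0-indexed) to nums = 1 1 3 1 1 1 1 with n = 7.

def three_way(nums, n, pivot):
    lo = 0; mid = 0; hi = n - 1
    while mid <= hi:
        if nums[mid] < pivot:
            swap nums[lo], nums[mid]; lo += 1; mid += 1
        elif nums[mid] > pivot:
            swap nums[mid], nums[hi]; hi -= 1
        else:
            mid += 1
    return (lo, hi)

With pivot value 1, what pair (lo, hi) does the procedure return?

(0, 5)

lo=0 mid=0 hi=6
1=1: mid=1
1=1: mid=2
3>1: swap(2,6), hi=5 ⇒ 1 1 1 1 1 1 3
1=1: mid=3
1=1: mid=4
1=1: mid=5
1=1: mid=6
done. lo=0 hi=5; nums=1 1 1 1 1 1 3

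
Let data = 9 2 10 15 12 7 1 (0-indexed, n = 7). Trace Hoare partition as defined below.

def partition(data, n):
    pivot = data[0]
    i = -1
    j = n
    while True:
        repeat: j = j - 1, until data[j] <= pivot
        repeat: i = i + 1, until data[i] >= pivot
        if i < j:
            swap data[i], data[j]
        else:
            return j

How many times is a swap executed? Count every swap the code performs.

pivot = data[0] = 9; i = -1, j = 7
j→6 (data[6]=1≤9), i→0 (data[0]=9≥9); i<j, swap → 1 2 10 15 12 7 9
j→5 (data[5]=7≤9), i→2 (data[2]=10≥9); i<j, swap → 1 2 7 15 12 10 9
j→2, i→3; i≥j, return j=2. data = 1 2 7 15 12 10 9

2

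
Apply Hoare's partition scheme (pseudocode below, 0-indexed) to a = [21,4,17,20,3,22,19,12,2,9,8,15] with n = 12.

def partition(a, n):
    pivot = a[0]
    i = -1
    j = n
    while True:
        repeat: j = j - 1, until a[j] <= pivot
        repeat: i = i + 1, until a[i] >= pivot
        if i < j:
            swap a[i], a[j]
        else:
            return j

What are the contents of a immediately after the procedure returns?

pivot=21
j stops at 11 (15), i stops at 0 (21); swap ⇒ [15,4,17,20,3,22,19,12,2,9,8,21]
j stops at 10 (8), i stops at 5 (22); swap ⇒ [15,4,17,20,3,8,19,12,2,9,22,21]
j stops at 9, i stops at 10; i≥j ⇒ return 9. a=[15,4,17,20,3,8,19,12,2,9,22,21]

[15,4,17,20,3,8,19,12,2,9,22,21]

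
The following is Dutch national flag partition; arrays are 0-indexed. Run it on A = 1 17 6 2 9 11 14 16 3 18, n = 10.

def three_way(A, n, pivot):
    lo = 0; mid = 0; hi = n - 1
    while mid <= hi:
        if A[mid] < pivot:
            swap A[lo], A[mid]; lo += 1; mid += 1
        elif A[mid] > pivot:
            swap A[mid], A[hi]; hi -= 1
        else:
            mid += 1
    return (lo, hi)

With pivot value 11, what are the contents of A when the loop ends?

lo=0 mid=0 hi=9
1<11: swap(0,0), lo=1 mid=1 ⇒ 1 17 6 2 9 11 14 16 3 18
17>11: swap(1,9), hi=8 ⇒ 1 18 6 2 9 11 14 16 3 17
18>11: swap(1,8), hi=7 ⇒ 1 3 6 2 9 11 14 16 18 17
3<11: swap(1,1), lo=2 mid=2 ⇒ 1 3 6 2 9 11 14 16 18 17
6<11: swap(2,2), lo=3 mid=3 ⇒ 1 3 6 2 9 11 14 16 18 17
2<11: swap(3,3), lo=4 mid=4 ⇒ 1 3 6 2 9 11 14 16 18 17
9<11: swap(4,4), lo=5 mid=5 ⇒ 1 3 6 2 9 11 14 16 18 17
11=11: mid=6
14>11: swap(6,7), hi=6 ⇒ 1 3 6 2 9 11 16 14 18 17
16>11: swap(6,6), hi=5 ⇒ 1 3 6 2 9 11 16 14 18 17
done. lo=5 hi=5; A=1 3 6 2 9 11 16 14 18 17

1 3 6 2 9 11 16 14 18 17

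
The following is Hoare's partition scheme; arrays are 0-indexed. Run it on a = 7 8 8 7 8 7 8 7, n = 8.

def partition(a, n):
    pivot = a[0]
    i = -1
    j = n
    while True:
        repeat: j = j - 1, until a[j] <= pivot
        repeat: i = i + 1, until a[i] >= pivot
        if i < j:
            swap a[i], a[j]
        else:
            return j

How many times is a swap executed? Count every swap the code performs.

3

pivot = a[0] = 7; i = -1, j = 8
j→7 (a[7]=7≤7), i→0 (a[0]=7≥7); i<j, swap → 7 8 8 7 8 7 8 7
j→5 (a[5]=7≤7), i→1 (a[1]=8≥7); i<j, swap → 7 7 8 7 8 8 8 7
j→3 (a[3]=7≤7), i→2 (a[2]=8≥7); i<j, swap → 7 7 7 8 8 8 8 7
j→2, i→3; i≥j, return j=2. a = 7 7 7 8 8 8 8 7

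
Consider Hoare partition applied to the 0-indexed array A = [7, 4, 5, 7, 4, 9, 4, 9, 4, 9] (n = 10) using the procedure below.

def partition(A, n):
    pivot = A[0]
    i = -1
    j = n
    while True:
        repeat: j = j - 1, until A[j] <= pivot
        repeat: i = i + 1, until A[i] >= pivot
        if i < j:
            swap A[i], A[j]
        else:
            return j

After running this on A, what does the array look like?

[4, 4, 5, 4, 4, 9, 7, 9, 7, 9]

pivot = A[0] = 7; i = -1, j = 10
j→8 (A[8]=4≤7), i→0 (A[0]=7≥7); i<j, swap → [4, 4, 5, 7, 4, 9, 4, 9, 7, 9]
j→6 (A[6]=4≤7), i→3 (A[3]=7≥7); i<j, swap → [4, 4, 5, 4, 4, 9, 7, 9, 7, 9]
j→4, i→5; i≥j, return j=4. A = [4, 4, 5, 4, 4, 9, 7, 9, 7, 9]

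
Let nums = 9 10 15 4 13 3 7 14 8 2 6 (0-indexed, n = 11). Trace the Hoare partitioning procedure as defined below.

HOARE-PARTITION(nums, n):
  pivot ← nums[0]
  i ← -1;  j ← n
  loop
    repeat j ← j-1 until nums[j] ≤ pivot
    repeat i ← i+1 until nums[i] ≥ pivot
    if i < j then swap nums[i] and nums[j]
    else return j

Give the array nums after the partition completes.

6 2 8 4 7 3 13 14 15 10 9

pivot = nums[0] = 9; i = -1, j = 11
j→10 (nums[10]=6≤9), i→0 (nums[0]=9≥9); i<j, swap → 6 10 15 4 13 3 7 14 8 2 9
j→9 (nums[9]=2≤9), i→1 (nums[1]=10≥9); i<j, swap → 6 2 15 4 13 3 7 14 8 10 9
j→8 (nums[8]=8≤9), i→2 (nums[2]=15≥9); i<j, swap → 6 2 8 4 13 3 7 14 15 10 9
j→6 (nums[6]=7≤9), i→4 (nums[4]=13≥9); i<j, swap → 6 2 8 4 7 3 13 14 15 10 9
j→5, i→6; i≥j, return j=5. nums = 6 2 8 4 7 3 13 14 15 10 9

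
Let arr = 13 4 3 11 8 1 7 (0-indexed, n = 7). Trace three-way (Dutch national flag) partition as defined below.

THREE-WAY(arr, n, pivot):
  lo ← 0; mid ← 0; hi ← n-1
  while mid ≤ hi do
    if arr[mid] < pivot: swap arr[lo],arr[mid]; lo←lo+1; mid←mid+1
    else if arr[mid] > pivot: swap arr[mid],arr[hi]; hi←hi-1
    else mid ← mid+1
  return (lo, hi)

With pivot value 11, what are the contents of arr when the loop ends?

7 4 3 8 1 11 13

pivot = 11; lo=0, mid=0, hi=6
arr[mid]=13>11: swap arr[0],arr[6]; hi=5 → 7 4 3 11 8 1 13
arr[mid]=7<11: swap arr[0],arr[0]; lo=1,mid=1 → 7 4 3 11 8 1 13
arr[mid]=4<11: swap arr[1],arr[1]; lo=2,mid=2 → 7 4 3 11 8 1 13
arr[mid]=3<11: swap arr[2],arr[2]; lo=3,mid=3 → 7 4 3 11 8 1 13
arr[mid]=11=11: mid=4
arr[mid]=8<11: swap arr[3],arr[4]; lo=4,mid=5 → 7 4 3 8 11 1 13
arr[mid]=1<11: swap arr[4],arr[5]; lo=5,mid=6 → 7 4 3 8 1 11 13
end: lo=5, hi=5; arr = 7 4 3 8 1 11 13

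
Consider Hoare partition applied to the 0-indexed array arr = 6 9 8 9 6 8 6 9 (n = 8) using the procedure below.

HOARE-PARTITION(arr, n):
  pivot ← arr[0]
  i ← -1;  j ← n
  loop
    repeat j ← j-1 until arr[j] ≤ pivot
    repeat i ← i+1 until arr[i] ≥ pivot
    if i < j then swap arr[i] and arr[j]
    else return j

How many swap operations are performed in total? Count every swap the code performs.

2

pivot=6
j stops at 6 (6), i stops at 0 (6); swap ⇒ 6 9 8 9 6 8 6 9
j stops at 4 (6), i stops at 1 (9); swap ⇒ 6 6 8 9 9 8 6 9
j stops at 1, i stops at 2; i≥j ⇒ return 1. arr=6 6 8 9 9 8 6 9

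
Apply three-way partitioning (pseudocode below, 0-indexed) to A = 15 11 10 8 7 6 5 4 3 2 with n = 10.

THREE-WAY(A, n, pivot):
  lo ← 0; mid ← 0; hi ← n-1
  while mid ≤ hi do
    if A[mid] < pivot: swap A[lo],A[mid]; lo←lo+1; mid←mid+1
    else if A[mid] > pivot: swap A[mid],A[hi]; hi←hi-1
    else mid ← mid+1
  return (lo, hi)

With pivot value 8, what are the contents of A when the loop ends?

pivot = 8; lo=0, mid=0, hi=9
A[mid]=15>8: swap A[0],A[9]; hi=8 → 2 11 10 8 7 6 5 4 3 15
A[mid]=2<8: swap A[0],A[0]; lo=1,mid=1 → 2 11 10 8 7 6 5 4 3 15
A[mid]=11>8: swap A[1],A[8]; hi=7 → 2 3 10 8 7 6 5 4 11 15
A[mid]=3<8: swap A[1],A[1]; lo=2,mid=2 → 2 3 10 8 7 6 5 4 11 15
A[mid]=10>8: swap A[2],A[7]; hi=6 → 2 3 4 8 7 6 5 10 11 15
A[mid]=4<8: swap A[2],A[2]; lo=3,mid=3 → 2 3 4 8 7 6 5 10 11 15
A[mid]=8=8: mid=4
A[mid]=7<8: swap A[3],A[4]; lo=4,mid=5 → 2 3 4 7 8 6 5 10 11 15
A[mid]=6<8: swap A[4],A[5]; lo=5,mid=6 → 2 3 4 7 6 8 5 10 11 15
A[mid]=5<8: swap A[5],A[6]; lo=6,mid=7 → 2 3 4 7 6 5 8 10 11 15
end: lo=6, hi=6; A = 2 3 4 7 6 5 8 10 11 15

2 3 4 7 6 5 8 10 11 15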